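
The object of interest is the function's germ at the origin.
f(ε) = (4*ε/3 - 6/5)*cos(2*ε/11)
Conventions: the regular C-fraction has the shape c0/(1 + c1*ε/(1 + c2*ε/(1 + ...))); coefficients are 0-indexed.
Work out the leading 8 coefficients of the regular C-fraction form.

Taylor coefficients (expand at 0): a_0 = -6/5, a_1 = 4/3, a_2 = 12/605, a_3 = -8/363, a_4 = -4/73205, a_5 = 8/131769, a_6 = 8/132867075, a_7 = -16/239160735.
c0 = a_0 = -6/5. Peel one level at a time: if S = 1 + c*ε/S' with S'(0) = 1, then c is the ε-coefficient of S and S' = c*ε/(S - 1).
S_1 = c0/f = 1 + (10/9)*ε + (12262/9801)*ε^2 + ...; c1 = 10/9.
S_2 = c1*ε/(S_1 - 1) = 1 + (-6131/5445)*ε + (6131/366025)*ε^2 + ...; c2 = -6131/5445.
S_3 = c2*ε/(S_2 - 1) = 1 + (9/605)*ε + (-135/741851)*ε^2 + ...; c3 = 9/605.
S_4 = c3*ε/(S_3 - 1) = 1 + (75/6131)*ε + (-1515875/112767483)*ε^2 + ...; c4 = 75/6131.
S_5 = c4*ε/(S_4 - 1) = 1 + (60635/55179)*ε + (1834705361/1502248275)*ε^2 + ...; c5 = 60635/55179.
S_6 = c5*ε/(S_5 - 1) = 1 + (-1834705361/1650787875)*ε + (11248578568291/33643217385765625)*ε^2 + ...; c6 = -1834705361/1650787875.
S_7 = c6*ε/(S_6 - 1) = 1 + (55179/183420875)*ε + ...; c7 = 55179/183420875.

The regular C-fraction coefficients are [-6/5, 10/9, -6131/5445, 9/605, 75/6131, 60635/55179, -1834705361/1650787875, 55179/183420875].


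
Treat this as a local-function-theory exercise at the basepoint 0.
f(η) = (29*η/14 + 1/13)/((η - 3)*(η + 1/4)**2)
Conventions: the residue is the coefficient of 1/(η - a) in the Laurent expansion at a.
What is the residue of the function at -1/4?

At the order-2 pole -1/4 set g(η) = (η - (-1/4))^2*f(η) = (29*η/14 + 1/13)/(η - 3).
Order-2 pole: residue = g'(a); g'(-1/4) = -9160/15379, so the residue is -9160/15379.

The residue is -9160/15379.


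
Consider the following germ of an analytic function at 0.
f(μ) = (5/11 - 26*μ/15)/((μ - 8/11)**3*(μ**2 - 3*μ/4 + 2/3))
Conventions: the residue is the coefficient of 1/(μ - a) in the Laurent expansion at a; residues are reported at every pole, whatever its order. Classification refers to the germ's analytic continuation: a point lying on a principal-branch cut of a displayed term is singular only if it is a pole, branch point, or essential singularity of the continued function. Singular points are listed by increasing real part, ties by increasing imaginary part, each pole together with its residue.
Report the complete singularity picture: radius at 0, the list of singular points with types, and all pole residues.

Radius of convergence at 0: 8/11.
At (3/8) - ((1/24)*sqrt(303))*i: a pole of order 1; residue (-3512374569/2103080960) + ((1226907451/212411176960)*sqrt(303))*i.
At (3/8) + ((1/24)*sqrt(303))*i: a pole of order 1; residue (-3512374569/2103080960) - ((1226907451/212411176960)*sqrt(303))*i.
At 8/11: a pole of order 3; residue 3512374569/1051540480.

Denominator factor (μ**2 - 3*μ/4 + 2/3): discriminant -101/48, complex-conjugate roots (3/8) + ((1/24)*sqrt(303))*i and (3/8) - ((1/24)*sqrt(303))*i; poles of order 1, moduli (1/3)*sqrt(6) and (1/3)*sqrt(6).
Denominator factor (μ - 8/11)^3: pole of order 3 at 8/11, modulus 8/11.
The radius of convergence is the smallest modulus among the singular points: 8/11.
The factor μ**2 - 3*μ/4 + 2/3 splits as (μ - a)(μ - a') with a = (3/8) - ((1/24)*sqrt(303))*i, a' = (3/8) + ((1/24)*sqrt(303))*i. At the order-1 pole a set g(μ) = (μ - a)*f(μ) = [(5/11 - 26*μ/15)/(μ - 8/11)**3] / (μ - a').
Simple pole: residue = g(a) at a = (3/8) - ((1/24)*sqrt(303))*i, which is (-3512374569/2103080960) + ((1226907451/212411176960)*sqrt(303))*i.
The factor μ**2 - 3*μ/4 + 2/3 splits as (μ - a)(μ - a') with a = (3/8) + ((1/24)*sqrt(303))*i, a' = (3/8) - ((1/24)*sqrt(303))*i. At the order-1 pole a set g(μ) = (μ - a)*f(μ) = [(5/11 - 26*μ/15)/(μ - 8/11)**3] / (μ - a').
Simple pole: residue = g(a) at a = (3/8) + ((1/24)*sqrt(303))*i, which is (-3512374569/2103080960) - ((1226907451/212411176960)*sqrt(303))*i.
At the order-3 pole 8/11 set g(μ) = (μ - (8/11))^3*f(μ) = (5/11 - 26*μ/15)/(μ**2 - 3*μ/4 + 2/3).
Order-3 pole: residue = g''(a)/2; g''(8/11) = 3512374569/525770240, so the residue is 3512374569/1051540480.
List the singular points by increasing real part (a conjugate pair: the negative imaginary part first).


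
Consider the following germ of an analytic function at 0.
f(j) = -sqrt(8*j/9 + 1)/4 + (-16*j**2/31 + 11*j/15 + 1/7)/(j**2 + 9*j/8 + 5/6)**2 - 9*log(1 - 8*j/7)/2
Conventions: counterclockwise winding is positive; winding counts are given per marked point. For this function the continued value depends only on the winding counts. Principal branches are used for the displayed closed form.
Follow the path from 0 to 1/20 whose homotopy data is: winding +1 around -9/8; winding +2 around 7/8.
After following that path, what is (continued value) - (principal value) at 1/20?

Continued minus principal equals ((1/30)*sqrt(235)) - ((18)*pi)*i.

The rational part is single-valued and drops out of the difference; each branch term changes only by its own monodromy.
(-9/2)*log(1 - j/(7/8)): each positive loop around 7/8 adds 2*pi*i to the log, so winding +2 contributes (-9/2)*(2)*2*pi*i = -(18)*pi*i.
(-1/4)*sqrt(1 - j/(-9/8)): winding +1 is odd, the square root flips sign, contributing -2*(-1/4)*sqrt(1 - (1/20)/(-9/8)) = -2*(-1/4)*sqrt(47/45) = (1/30)*sqrt(235).
Summing the contributions at j = 1/20 gives ((1/30)*sqrt(235)) - ((18)*pi)*i.


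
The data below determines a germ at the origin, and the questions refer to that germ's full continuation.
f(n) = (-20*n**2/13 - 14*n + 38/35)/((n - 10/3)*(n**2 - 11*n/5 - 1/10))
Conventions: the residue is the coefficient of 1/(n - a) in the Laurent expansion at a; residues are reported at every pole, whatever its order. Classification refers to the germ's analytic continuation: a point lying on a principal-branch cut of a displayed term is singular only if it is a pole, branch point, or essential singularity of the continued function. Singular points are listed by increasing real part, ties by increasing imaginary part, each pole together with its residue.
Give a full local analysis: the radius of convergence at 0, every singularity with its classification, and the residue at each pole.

Denominator factor (n**2 - 11*n/5 - 1/10): discriminant 131/25, real irrational roots 11/10 + (1/10)*sqrt(131) and 11/10 - (1/10)*sqrt(131); poles of order 1, moduli 11/10 + (1/10)*sqrt(131) and -11/10 + (1/10)*sqrt(131).
Denominator factor (n - 10/3): pole of order 1 at 10/3, modulus 10/3.
The radius of convergence is the smallest modulus among the singular points: -11/10 + (1/10)*sqrt(131).
The factor n**2 - 11*n/5 - 1/10 splits as (n - a)(n - a') with a = 11/10 - (1/10)*sqrt(131), a' = 11/10 + (1/10)*sqrt(131). At the order-1 pole a set g(n) = (n - a)*f(n) = [(-20*n**2/13 - 14*n + 38/35)/(n - 10/3)] / (n - a').
Simple pole: residue = g(a) at a = 11/10 - (1/10)*sqrt(131), which is 233484/30121 - (2596266/3945851)*sqrt(131).
The factor n**2 - 11*n/5 - 1/10 splits as (n - a)(n - a') with a = 11/10 + (1/10)*sqrt(131), a' = 11/10 - (1/10)*sqrt(131). At the order-1 pole a set g(n) = (n - a)*f(n) = [(-20*n**2/13 - 14*n + 38/35)/(n - 10/3)] / (n - a').
Simple pole: residue = g(a) at a = 11/10 + (1/10)*sqrt(131), which is 233484/30121 + (2596266/3945851)*sqrt(131).
At the order-1 pole 10/3 set g(n) = (n - (10/3))*f(n) = (-20*n**2/13 - 14*n + 38/35)/(n**2 - 11*n/5 - 1/10).
Simple pole: residue = g(a) at a = 10/3, which is -513308/30121.
List the singular points by increasing real part (a conjugate pair: the negative imaginary part first).

Radius of convergence at 0: -11/10 + (1/10)*sqrt(131).
At 11/10 - (1/10)*sqrt(131): a pole of order 1; residue 233484/30121 - (2596266/3945851)*sqrt(131).
At 11/10 + (1/10)*sqrt(131): a pole of order 1; residue 233484/30121 + (2596266/3945851)*sqrt(131).
At 10/3: a pole of order 1; residue -513308/30121.


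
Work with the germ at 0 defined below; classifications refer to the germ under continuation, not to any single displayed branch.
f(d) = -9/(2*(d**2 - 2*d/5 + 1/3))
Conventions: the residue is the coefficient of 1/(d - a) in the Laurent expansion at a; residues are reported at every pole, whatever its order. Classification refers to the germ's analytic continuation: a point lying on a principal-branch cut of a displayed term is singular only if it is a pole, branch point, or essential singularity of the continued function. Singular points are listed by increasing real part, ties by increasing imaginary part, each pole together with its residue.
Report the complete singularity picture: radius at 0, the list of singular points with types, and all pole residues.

Denominator factor (d**2 - 2*d/5 + 1/3): discriminant -88/75, complex-conjugate roots (1/5) + ((1/15)*sqrt(66))*i and (1/5) - ((1/15)*sqrt(66))*i; poles of order 1, moduli (1/3)*sqrt(3) and (1/3)*sqrt(3).
The radius of convergence is the smallest modulus among the singular points: (1/3)*sqrt(3).
The factor d**2 - 2*d/5 + 1/3 splits as (d - a)(d - a') with a = (1/5) - ((1/15)*sqrt(66))*i, a' = (1/5) + ((1/15)*sqrt(66))*i. At the order-1 pole a set g(d) = (d - a)*f(d) = [-9/2] / (d - a').
Simple pole: residue = g(a) at a = (1/5) - ((1/15)*sqrt(66))*i, which is -((45/88)*sqrt(66))*i.
The factor d**2 - 2*d/5 + 1/3 splits as (d - a)(d - a') with a = (1/5) + ((1/15)*sqrt(66))*i, a' = (1/5) - ((1/15)*sqrt(66))*i. At the order-1 pole a set g(d) = (d - a)*f(d) = [-9/2] / (d - a').
Simple pole: residue = g(a) at a = (1/5) + ((1/15)*sqrt(66))*i, which is ((45/88)*sqrt(66))*i.
List the singular points by increasing real part (a conjugate pair: the negative imaginary part first).

Radius of convergence at 0: (1/3)*sqrt(3).
At (1/5) - ((1/15)*sqrt(66))*i: a pole of order 1; residue -((45/88)*sqrt(66))*i.
At (1/5) + ((1/15)*sqrt(66))*i: a pole of order 1; residue ((45/88)*sqrt(66))*i.


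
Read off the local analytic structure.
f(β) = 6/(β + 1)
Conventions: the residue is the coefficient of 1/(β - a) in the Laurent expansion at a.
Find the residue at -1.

The residue is 6.

At the order-1 pole -1 set g(β) = (β - (-1))*f(β) = 6.
Simple pole: residue = g(a) at a = -1, which is 6.


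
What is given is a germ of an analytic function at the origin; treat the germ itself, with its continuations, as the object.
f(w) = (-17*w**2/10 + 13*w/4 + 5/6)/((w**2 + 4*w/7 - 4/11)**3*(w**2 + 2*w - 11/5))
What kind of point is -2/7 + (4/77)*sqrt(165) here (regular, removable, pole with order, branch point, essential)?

The denominator factor w**2 + 4*w/7 - 4/11 vanishes at -2/7 + (4/77)*sqrt(165) and appears to the power 3; the numerator there equals -8012/8085 + (591/2695)*sqrt(165), nonzero, and no other factor vanishes.
Hence a pole whose order is the multiplicity, 3.

The point is a pole of order 3.


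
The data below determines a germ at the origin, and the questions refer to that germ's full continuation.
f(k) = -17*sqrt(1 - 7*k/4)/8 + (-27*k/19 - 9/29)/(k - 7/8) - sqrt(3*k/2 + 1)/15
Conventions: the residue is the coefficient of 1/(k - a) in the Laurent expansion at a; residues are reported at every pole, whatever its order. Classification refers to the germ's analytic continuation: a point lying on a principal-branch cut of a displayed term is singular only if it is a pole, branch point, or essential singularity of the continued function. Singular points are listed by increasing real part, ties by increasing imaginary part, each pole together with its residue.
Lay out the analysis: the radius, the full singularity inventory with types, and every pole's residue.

Radius of convergence at 0: 4/7.
At -2/3: an algebraic (square-root) branch point.
At 4/7: an algebraic (square-root) branch point.
At 7/8: a pole of order 1; residue -6849/4408.

Denominator factor (k - 7/8): pole of order 1 at 7/8, modulus 7/8.
Branch term (-1/15)*sqrt(1 - k/(-2/3)): its argument vanishes at k = -2/3, a square-root branch point, modulus 2/3.
Branch term (-17/8)*sqrt(1 - k/(4/7)): its argument vanishes at k = 4/7, a square-root branch point, modulus 4/7.
The radius of convergence is the smallest modulus among the singular points: 4/7.
The branch terms are analytic at 7/8 and contribute nothing to the residue; only the rational part matters.
At the order-1 pole 7/8 set g(k) = (k - (7/8))*(rational part) = -27*k/19 - 9/29.
Simple pole: residue = g(a) at a = 7/8, which is -6849/4408.
List the singular points by increasing real part (a conjugate pair: the negative imaginary part first).


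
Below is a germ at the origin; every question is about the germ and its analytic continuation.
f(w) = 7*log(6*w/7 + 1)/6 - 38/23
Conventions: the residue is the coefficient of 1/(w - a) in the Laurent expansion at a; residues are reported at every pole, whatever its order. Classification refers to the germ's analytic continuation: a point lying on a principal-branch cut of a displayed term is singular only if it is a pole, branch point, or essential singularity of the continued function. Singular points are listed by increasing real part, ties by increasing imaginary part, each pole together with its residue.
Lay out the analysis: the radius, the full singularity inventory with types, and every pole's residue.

Branch term (7/6)*log(1 - w/(-7/6)): its argument vanishes at w = -7/6, a logarithmic branch point, modulus 7/6.
The radius of convergence is the smallest modulus among the singular points: 7/6.

Radius of convergence at 0: 7/6.
At -7/6: a logarithmic branch point.


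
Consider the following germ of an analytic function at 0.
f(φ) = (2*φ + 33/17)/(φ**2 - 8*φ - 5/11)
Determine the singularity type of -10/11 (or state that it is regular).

Denominator factors: φ**2 - 8*φ - 5/11 = 925/121 at φ = -10/11 — none vanishes.
So the germ continues analytically to -10/11.

The point is a regular point.


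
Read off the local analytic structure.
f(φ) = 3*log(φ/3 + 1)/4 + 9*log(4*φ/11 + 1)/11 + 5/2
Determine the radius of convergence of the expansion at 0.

Branch term (9/11)*log(1 - φ/(-11/4)): its argument vanishes at φ = -11/4, a logarithmic branch point, modulus 11/4.
Branch term (3/4)*log(1 - φ/(-3)): its argument vanishes at φ = -3, a logarithmic branch point, modulus 3.
The radius of convergence is the smallest modulus among the singular points: 11/4.

The radius of convergence is 11/4.


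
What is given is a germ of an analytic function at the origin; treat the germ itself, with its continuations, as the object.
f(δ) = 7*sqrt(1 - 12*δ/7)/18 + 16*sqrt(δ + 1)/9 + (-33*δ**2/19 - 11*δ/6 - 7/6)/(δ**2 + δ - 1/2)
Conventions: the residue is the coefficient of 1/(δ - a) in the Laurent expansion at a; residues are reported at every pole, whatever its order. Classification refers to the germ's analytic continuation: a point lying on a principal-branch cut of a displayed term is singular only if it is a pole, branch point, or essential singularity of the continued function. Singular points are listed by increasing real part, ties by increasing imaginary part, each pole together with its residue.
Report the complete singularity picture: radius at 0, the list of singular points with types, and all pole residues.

Denominator factor (δ**2 + δ - 1/2): discriminant 3, real irrational roots -1/2 + (1/2)*sqrt(3) and -1/2 - (1/2)*sqrt(3); poles of order 1, moduli -1/2 + (1/2)*sqrt(3) and 1/2 + (1/2)*sqrt(3).
Branch term (7/18)*sqrt(1 - δ/(7/12)): its argument vanishes at δ = 7/12, a square-root branch point, modulus 7/12.
Branch term (16/9)*sqrt(1 - δ/(-1)): its argument vanishes at δ = -1, a square-root branch point, modulus 1.
The radius of convergence is the smallest modulus among the singular points: -1/2 + (1/2)*sqrt(3).
The branch terms are analytic at -1/2 - (1/2)*sqrt(3) and contribute nothing to the residue; only the rational part matters.
The factor δ**2 + δ - 1/2 splits as (δ - a)(δ - a') with a = -1/2 - (1/2)*sqrt(3), a' = -1/2 + (1/2)*sqrt(3). At the order-1 pole a set g(δ) = (δ - a)*(rational part) = [-33*δ**2/19 - 11*δ/6 - 7/6] / (δ - a').
Simple pole: residue = g(a) at a = -1/2 - (1/2)*sqrt(3), which is -11/228 + (151/228)*sqrt(3).
The branch terms are analytic at -1/2 + (1/2)*sqrt(3) and contribute nothing to the residue; only the rational part matters.
The factor δ**2 + δ - 1/2 splits as (δ - a)(δ - a') with a = -1/2 + (1/2)*sqrt(3), a' = -1/2 - (1/2)*sqrt(3). At the order-1 pole a set g(δ) = (δ - a)*(rational part) = [-33*δ**2/19 - 11*δ/6 - 7/6] / (δ - a').
Simple pole: residue = g(a) at a = -1/2 + (1/2)*sqrt(3), which is -11/228 - (151/228)*sqrt(3).
List the singular points by increasing real part (a conjugate pair: the negative imaginary part first).

Radius of convergence at 0: -1/2 + (1/2)*sqrt(3).
At -1/2 - (1/2)*sqrt(3): a pole of order 1; residue -11/228 + (151/228)*sqrt(3).
At -1: an algebraic (square-root) branch point.
At -1/2 + (1/2)*sqrt(3): a pole of order 1; residue -11/228 - (151/228)*sqrt(3).
At 7/12: an algebraic (square-root) branch point.


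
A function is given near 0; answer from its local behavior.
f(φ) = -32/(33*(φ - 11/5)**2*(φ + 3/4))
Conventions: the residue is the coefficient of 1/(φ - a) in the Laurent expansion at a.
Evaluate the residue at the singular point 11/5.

At the order-2 pole 11/5 set g(φ) = (φ - (11/5))^2*f(φ) = -32/(33*(φ + 3/4)).
Order-2 pole: residue = g'(a); g'(11/5) = 12800/114873, so the residue is 12800/114873.

The residue is 12800/114873.


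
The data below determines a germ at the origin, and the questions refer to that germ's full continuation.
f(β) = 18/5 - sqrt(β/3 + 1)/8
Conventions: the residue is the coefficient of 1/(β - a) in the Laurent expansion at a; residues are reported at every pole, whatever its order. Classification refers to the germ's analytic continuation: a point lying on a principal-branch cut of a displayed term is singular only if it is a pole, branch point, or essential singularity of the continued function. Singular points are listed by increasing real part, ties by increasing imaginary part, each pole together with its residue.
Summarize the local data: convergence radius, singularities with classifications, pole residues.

Branch term (-1/8)*sqrt(1 - β/(-3)): its argument vanishes at β = -3, a square-root branch point, modulus 3.
The radius of convergence is the smallest modulus among the singular points: 3.

Radius of convergence at 0: 3.
At -3: an algebraic (square-root) branch point.


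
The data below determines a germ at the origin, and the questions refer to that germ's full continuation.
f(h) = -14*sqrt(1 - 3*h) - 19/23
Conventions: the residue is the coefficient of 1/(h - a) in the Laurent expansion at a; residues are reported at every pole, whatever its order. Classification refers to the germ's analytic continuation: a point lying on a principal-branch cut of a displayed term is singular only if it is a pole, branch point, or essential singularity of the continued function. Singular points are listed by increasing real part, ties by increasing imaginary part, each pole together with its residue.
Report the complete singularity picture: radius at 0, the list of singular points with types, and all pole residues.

Radius of convergence at 0: 1/3.
At 1/3: an algebraic (square-root) branch point.

Branch term (-14)*sqrt(1 - h/(1/3)): its argument vanishes at h = 1/3, a square-root branch point, modulus 1/3.
The radius of convergence is the smallest modulus among the singular points: 1/3.


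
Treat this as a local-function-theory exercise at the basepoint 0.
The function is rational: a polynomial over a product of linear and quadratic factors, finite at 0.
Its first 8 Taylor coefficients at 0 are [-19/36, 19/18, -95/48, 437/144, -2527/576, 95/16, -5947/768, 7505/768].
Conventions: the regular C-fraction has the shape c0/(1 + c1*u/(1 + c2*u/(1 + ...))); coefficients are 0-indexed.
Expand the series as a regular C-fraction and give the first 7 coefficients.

The regular C-fraction coefficients are [-19/36, 2, -1/8, 41/8, -208/41, -43/533, -205/1118].

Taylor coefficients (read off): a_0 = -19/36, a_1 = 19/18, a_2 = -95/48, a_3 = 437/144, a_4 = -2527/576, a_5 = 95/16, a_6 = -5947/768.
c0 = a_0 = -19/36. Peel one level at a time: if S = 1 + c*u/S' with S'(0) = 1, then c is the u-coefficient of S and S' = c*u/(S - 1).
S_1 = c0/f = 1 + (2)*u + (1/4)*u^2 + ...; c1 = 2.
S_2 = c1*u/(S_1 - 1) = 1 + (-1/8)*u + (41/64)*u^2 + ...; c2 = -1/8.
S_3 = c2*u/(S_2 - 1) = 1 + (41/8)*u + (26)*u^2 + ...; c3 = 41/8.
S_4 = c3*u/(S_3 - 1) = 1 + (-208/41)*u + (-688/1681)*u^2 + ...; c4 = -208/41.
S_5 = c4*u/(S_4 - 1) = 1 + (-43/533)*u + (-5/338)*u^2 + ...; c5 = -43/533.
S_6 = c5*u/(S_5 - 1) = 1 + (-205/1118)*u + ...; c6 = -205/1118.


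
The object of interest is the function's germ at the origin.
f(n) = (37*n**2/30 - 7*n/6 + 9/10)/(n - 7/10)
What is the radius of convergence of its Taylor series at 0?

Denominator factor (n - 7/10): pole of order 1 at 7/10, modulus 7/10.
The radius of convergence is the smallest modulus among the singular points: 7/10.

The radius of convergence is 7/10.


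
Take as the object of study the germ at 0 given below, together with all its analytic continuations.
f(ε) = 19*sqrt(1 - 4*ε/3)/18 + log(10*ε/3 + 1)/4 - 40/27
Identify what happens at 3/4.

The point is an algebraic (square-root) branch point.

The term (19/18)*sqrt(1 - ε/(3/4)) has argument 1 - 3/4/(3/4) = 0 at 3/4: a square-root (algebraic, two-sheeted) branch point; the remaining terms are analytic or single-valued there.


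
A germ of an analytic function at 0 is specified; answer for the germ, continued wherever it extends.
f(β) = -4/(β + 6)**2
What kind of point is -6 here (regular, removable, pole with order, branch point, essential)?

The point is a pole of order 2.

The denominator factor β + 6 vanishes at -6 and appears to the power 2; the numerator there equals -4, nonzero, and no other factor vanishes.
Hence a pole whose order is the multiplicity, 2.


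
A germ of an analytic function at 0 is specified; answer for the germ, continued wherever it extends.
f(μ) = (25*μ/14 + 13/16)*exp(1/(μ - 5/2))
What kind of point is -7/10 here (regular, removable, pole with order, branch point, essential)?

There is no denominator, hence no pole anywhere.
The essential point of exp(1/(μ - (5/2))) is 5/2, not -7/10.
So the germ continues analytically to -7/10.

The point is a regular point.


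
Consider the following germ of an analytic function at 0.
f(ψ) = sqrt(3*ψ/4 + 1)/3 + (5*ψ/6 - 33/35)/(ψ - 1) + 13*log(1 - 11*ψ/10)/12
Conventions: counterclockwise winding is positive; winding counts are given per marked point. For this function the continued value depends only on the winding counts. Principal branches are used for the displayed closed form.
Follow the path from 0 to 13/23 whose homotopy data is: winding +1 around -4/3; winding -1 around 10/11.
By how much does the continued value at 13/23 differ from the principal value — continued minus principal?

Continued minus principal equals (-(1/69)*sqrt(3013)) - ((13/6)*pi)*i.

The rational part is single-valued and drops out of the difference; each branch term changes only by its own monodromy.
(13/12)*log(1 - ψ/(10/11)): each positive loop around 10/11 adds 2*pi*i to the log, so winding -1 contributes (13/12)*(-1)*2*pi*i = -(13/6)*pi*i.
(1/3)*sqrt(1 - ψ/(-4/3)): winding +1 is odd, the square root flips sign, contributing -2*(1/3)*sqrt(1 - (13/23)/(-4/3)) = -2*(1/3)*sqrt(131/92) = -(1/69)*sqrt(3013).
Summing the contributions at ψ = 13/23 gives (-(1/69)*sqrt(3013)) - ((13/6)*pi)*i.


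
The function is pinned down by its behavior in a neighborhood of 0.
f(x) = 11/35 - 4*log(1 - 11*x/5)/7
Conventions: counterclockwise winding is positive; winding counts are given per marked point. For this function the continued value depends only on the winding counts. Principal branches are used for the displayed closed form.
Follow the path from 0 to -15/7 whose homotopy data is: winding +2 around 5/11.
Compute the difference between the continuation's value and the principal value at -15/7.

Continued minus principal equals -(16/7)*pi*i.

The rational part is single-valued and drops out of the difference; each branch term changes only by its own monodromy.
(-4/7)*log(1 - x/(5/11)): each positive loop around 5/11 adds 2*pi*i to the log, so winding +2 contributes (-4/7)*(2)*2*pi*i = -(16/7)*pi*i.
Summing the contributions at x = -15/7 gives -(16/7)*pi*i.


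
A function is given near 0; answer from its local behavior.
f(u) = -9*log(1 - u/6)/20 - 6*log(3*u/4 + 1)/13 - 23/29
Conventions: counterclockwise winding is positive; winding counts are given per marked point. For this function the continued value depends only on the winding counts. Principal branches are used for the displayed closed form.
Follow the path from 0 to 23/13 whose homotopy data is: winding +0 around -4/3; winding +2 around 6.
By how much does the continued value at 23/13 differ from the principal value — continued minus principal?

The rational part is single-valued and drops out of the difference; each branch term changes only by its own monodromy.
(-9/20)*log(1 - u/(6)): each positive loop around 6 adds 2*pi*i to the log, so winding +2 contributes (-9/20)*(2)*2*pi*i = -(9/5)*pi*i.
(-6/13)*log(1 - u/(-4/3)): winding 0 around -4/3, so this term returns to its principal value, contribution 0.
Summing the contributions at u = 23/13 gives -(9/5)*pi*i.

Continued minus principal equals -(9/5)*pi*i.


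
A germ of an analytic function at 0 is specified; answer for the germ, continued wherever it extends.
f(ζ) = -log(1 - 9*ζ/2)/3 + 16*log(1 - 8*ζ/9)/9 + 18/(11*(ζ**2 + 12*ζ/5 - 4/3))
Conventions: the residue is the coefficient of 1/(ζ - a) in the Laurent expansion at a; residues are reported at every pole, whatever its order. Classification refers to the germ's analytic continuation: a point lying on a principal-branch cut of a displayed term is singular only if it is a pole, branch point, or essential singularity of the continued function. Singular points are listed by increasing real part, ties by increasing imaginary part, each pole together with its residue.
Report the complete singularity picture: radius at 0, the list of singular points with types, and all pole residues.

Denominator factor (ζ**2 + 12*ζ/5 - 4/3): discriminant 832/75, real irrational roots -6/5 + (4/15)*sqrt(39) and -6/5 - (4/15)*sqrt(39); poles of order 1, moduli -6/5 + (4/15)*sqrt(39) and 6/5 + (4/15)*sqrt(39).
Branch term (16/9)*log(1 - ζ/(9/8)): its argument vanishes at ζ = 9/8, a logarithmic branch point, modulus 9/8.
Branch term (-1/3)*log(1 - ζ/(2/9)): its argument vanishes at ζ = 2/9, a logarithmic branch point, modulus 2/9.
The radius of convergence is the smallest modulus among the singular points: 2/9.
The branch terms are analytic at -6/5 - (4/15)*sqrt(39) and contribute nothing to the residue; only the rational part matters.
The factor ζ**2 + 12*ζ/5 - 4/3 splits as (ζ - a)(ζ - a') with a = -6/5 - (4/15)*sqrt(39), a' = -6/5 + (4/15)*sqrt(39). At the order-1 pole a set g(ζ) = (ζ - a)*(rational part) = [18/11] / (ζ - a').
Simple pole: residue = g(a) at a = -6/5 - (4/15)*sqrt(39), which is -(45/572)*sqrt(39).
The branch terms are analytic at -6/5 + (4/15)*sqrt(39) and contribute nothing to the residue; only the rational part matters.
The factor ζ**2 + 12*ζ/5 - 4/3 splits as (ζ - a)(ζ - a') with a = -6/5 + (4/15)*sqrt(39), a' = -6/5 - (4/15)*sqrt(39). At the order-1 pole a set g(ζ) = (ζ - a)*(rational part) = [18/11] / (ζ - a').
Simple pole: residue = g(a) at a = -6/5 + (4/15)*sqrt(39), which is (45/572)*sqrt(39).
List the singular points by increasing real part (a conjugate pair: the negative imaginary part first).

Radius of convergence at 0: 2/9.
At -6/5 - (4/15)*sqrt(39): a pole of order 1; residue -(45/572)*sqrt(39).
At 2/9: a logarithmic branch point.
At -6/5 + (4/15)*sqrt(39): a pole of order 1; residue (45/572)*sqrt(39).
At 9/8: a logarithmic branch point.


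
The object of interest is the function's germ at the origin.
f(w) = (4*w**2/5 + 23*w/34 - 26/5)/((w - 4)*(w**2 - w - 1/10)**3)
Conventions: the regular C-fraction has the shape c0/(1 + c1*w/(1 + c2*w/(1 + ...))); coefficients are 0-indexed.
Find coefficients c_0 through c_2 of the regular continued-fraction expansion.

The regular C-fraction coefficients are [-1300, 13207/442, -104145017/11674988].

Taylor coefficients (expand at 0): a_0 = -1300, a_1 = 660350/17, a_2 = -1628325/2.
c0 = a_0 = -1300. Peel one level at a time: if S = 1 + c*w/S' with S'(0) = 1, then c is the w-coefficient of S and S' = c*w/(S - 1).
S_1 = c0/f = 1 + (13207/442)*w + (104145017/390728)*w^2 + ...; c1 = 13207/442.
S_2 = c1*w/(S_1 - 1) = 1 + (-104145017/11674988)*w + ...; c2 = -104145017/11674988.


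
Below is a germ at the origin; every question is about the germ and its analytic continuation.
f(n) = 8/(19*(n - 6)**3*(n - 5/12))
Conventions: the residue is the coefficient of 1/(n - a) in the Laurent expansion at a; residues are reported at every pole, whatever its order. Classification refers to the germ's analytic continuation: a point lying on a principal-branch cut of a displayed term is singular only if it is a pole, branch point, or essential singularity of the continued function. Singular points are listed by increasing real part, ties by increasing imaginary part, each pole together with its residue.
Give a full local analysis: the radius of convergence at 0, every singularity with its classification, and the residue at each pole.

Radius of convergence at 0: 5/12.
At 5/12: a pole of order 1; residue -13824/5714497.
At 6: a pole of order 3; residue 13824/5714497.

Denominator factor (n - 6)^3: pole of order 3 at 6, modulus 6.
Denominator factor (n - 5/12): pole of order 1 at 5/12, modulus 5/12.
The radius of convergence is the smallest modulus among the singular points: 5/12.
At the order-1 pole 5/12 set g(n) = (n - (5/12))*f(n) = 8/(19*(n - 6)**3).
Simple pole: residue = g(a) at a = 5/12, which is -13824/5714497.
At the order-3 pole 6 set g(n) = (n - (6))^3*f(n) = 8/(19*(n - 5/12)).
Order-3 pole: residue = g''(a)/2; g''(6) = 27648/5714497, so the residue is 13824/5714497.
List the singular points by increasing real part (a conjugate pair: the negative imaginary part first).


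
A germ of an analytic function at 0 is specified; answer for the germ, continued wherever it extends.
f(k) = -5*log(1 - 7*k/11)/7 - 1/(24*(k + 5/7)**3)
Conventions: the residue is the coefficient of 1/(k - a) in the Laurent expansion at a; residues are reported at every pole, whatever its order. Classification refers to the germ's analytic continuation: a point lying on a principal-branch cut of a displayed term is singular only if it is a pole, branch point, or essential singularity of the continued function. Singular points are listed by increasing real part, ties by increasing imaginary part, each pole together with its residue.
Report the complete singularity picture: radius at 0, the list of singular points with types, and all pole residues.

Radius of convergence at 0: 5/7.
At -5/7: a pole of order 3; residue 0.
At 11/7: a logarithmic branch point.

Denominator factor (k + 5/7)^3: pole of order 3 at -5/7, modulus 5/7.
Branch term (-5/7)*log(1 - k/(11/7)): its argument vanishes at k = 11/7, a logarithmic branch point, modulus 11/7.
The radius of convergence is the smallest modulus among the singular points: 5/7.
The branch term is analytic at -5/7 and contributes nothing to the residue; only the rational part matters.
At the order-3 pole -5/7 set g(k) = (k - (-5/7))^3*(rational part) = -1/24.
Order-3 pole: residue = g''(a)/2; g''(-5/7) = 0, so the residue is 0.
List the singular points by increasing real part (a conjugate pair: the negative imaginary part first).


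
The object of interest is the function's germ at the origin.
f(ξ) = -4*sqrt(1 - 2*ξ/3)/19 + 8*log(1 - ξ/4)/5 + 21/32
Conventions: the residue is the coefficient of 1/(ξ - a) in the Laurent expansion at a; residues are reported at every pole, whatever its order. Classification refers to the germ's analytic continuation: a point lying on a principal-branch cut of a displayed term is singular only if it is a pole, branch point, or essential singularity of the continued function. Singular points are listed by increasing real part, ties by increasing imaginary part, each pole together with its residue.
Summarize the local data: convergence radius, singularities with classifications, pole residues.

Radius of convergence at 0: 3/2.
At 3/2: an algebraic (square-root) branch point.
At 4: a logarithmic branch point.

Branch term (8/5)*log(1 - ξ/(4)): its argument vanishes at ξ = 4, a logarithmic branch point, modulus 4.
Branch term (-4/19)*sqrt(1 - ξ/(3/2)): its argument vanishes at ξ = 3/2, a square-root branch point, modulus 3/2.
The radius of convergence is the smallest modulus among the singular points: 3/2.
List the singular points by increasing real part (a conjugate pair: the negative imaginary part first).


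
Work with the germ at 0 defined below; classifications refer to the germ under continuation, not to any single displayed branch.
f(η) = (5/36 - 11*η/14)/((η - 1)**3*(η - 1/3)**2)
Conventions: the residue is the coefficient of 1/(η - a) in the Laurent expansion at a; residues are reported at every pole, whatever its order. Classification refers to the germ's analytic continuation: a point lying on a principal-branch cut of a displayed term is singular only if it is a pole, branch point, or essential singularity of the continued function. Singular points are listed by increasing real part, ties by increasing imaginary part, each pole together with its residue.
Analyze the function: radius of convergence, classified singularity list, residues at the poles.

Radius of convergence at 0: 1/3.
At 1/3: a pole of order 2; residue 2025/448.
At 1: a pole of order 3; residue -2025/448.

Denominator factor (η - 1)^3: pole of order 3 at 1, modulus 1.
Denominator factor (η - 1/3)^2: pole of order 2 at 1/3, modulus 1/3.
The radius of convergence is the smallest modulus among the singular points: 1/3.
At the order-2 pole 1/3 set g(η) = (η - (1/3))^2*f(η) = (5/36 - 11*η/14)/(η - 1)**3.
Order-2 pole: residue = g'(a); g'(1/3) = 2025/448, so the residue is 2025/448.
At the order-3 pole 1 set g(η) = (η - (1))^3*f(η) = (5/36 - 11*η/14)/(η - 1/3)**2.
Order-3 pole: residue = g''(a)/2; g''(1) = -2025/224, so the residue is -2025/448.
List the singular points by increasing real part (a conjugate pair: the negative imaginary part first).


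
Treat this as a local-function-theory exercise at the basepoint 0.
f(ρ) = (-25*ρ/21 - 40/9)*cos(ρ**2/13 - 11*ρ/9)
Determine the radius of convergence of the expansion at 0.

The factor cos(ρ**2/13 - 11*ρ/9) is entire and contributes no finite singular point.
The polynomial part has no poles.
No finite singular points: the Taylor series at 0 converges everywhere.

The radius of convergence is infinite.


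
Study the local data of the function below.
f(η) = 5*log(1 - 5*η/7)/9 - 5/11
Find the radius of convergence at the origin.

Branch term (5/9)*log(1 - η/(7/5)): its argument vanishes at η = 7/5, a logarithmic branch point, modulus 7/5.
The radius of convergence is the smallest modulus among the singular points: 7/5.

The radius of convergence is 7/5.


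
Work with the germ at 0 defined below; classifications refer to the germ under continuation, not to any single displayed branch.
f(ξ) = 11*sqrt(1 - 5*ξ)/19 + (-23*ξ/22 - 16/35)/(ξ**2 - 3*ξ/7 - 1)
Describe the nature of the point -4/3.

Denominator factors: ξ**2 - 3*ξ/7 - 1 = 85/63 at ξ = -4/3 — none vanishes.
Branch term sqrt(1 - ξ/(1/5)): argument at -4/3 is 23/3, nonzero, so -4/3 is not its branch point (a point on a principal cut is still regular for the continued germ).
So the germ continues analytically to -4/3.

The point is a regular point.


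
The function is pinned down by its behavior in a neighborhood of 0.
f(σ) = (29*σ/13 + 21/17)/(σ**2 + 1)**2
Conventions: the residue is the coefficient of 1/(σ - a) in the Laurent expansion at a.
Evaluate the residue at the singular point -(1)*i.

The factor σ**2 + 1 splits as (σ - a)(σ - a') with a = -(1)*i, a' = (1)*i. At the order-2 pole a set g(σ) = (σ - a)^2*f(σ) = [29*σ/13 + 21/17] / (σ - a')^2.
Order-2 pole: residue = g'(a); g'(-(1)*i) = (21/68)*i, so the residue is (21/68)*i.

The residue is (21/68)*i.


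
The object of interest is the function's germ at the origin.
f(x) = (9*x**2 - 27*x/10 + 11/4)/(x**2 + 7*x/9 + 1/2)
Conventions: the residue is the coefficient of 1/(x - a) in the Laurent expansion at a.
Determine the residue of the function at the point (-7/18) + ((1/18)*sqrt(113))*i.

The residue is (-97/20) - ((91/565)*sqrt(113))*i.

The factor x**2 + 7*x/9 + 1/2 splits as (x - a)(x - a') with a = (-7/18) + ((1/18)*sqrt(113))*i, a' = (-7/18) - ((1/18)*sqrt(113))*i. At the order-1 pole a set g(x) = (x - a)*f(x) = [9*x**2 - 27*x/10 + 11/4] / (x - a').
Simple pole: residue = g(a) at a = (-7/18) + ((1/18)*sqrt(113))*i, which is (-97/20) - ((91/565)*sqrt(113))*i.


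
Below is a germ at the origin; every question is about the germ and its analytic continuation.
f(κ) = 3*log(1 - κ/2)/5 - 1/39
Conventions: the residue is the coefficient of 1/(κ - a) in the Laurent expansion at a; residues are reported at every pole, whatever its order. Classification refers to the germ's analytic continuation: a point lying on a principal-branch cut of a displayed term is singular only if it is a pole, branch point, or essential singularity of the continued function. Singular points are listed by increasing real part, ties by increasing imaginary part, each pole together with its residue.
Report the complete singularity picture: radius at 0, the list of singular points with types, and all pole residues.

Radius of convergence at 0: 2.
At 2: a logarithmic branch point.

Branch term (3/5)*log(1 - κ/(2)): its argument vanishes at κ = 2, a logarithmic branch point, modulus 2.
The radius of convergence is the smallest modulus among the singular points: 2.


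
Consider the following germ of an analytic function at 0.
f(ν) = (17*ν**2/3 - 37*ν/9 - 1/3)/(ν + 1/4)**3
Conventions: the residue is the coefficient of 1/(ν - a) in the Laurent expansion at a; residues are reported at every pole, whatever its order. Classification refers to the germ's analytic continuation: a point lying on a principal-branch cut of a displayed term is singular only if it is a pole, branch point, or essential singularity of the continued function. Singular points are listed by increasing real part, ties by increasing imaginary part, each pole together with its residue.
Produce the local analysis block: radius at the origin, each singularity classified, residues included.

Denominator factor (ν + 1/4)^3: pole of order 3 at -1/4, modulus 1/4.
The radius of convergence is the smallest modulus among the singular points: 1/4.
At the order-3 pole -1/4 set g(ν) = (ν - (-1/4))^3*f(ν) = 17*ν**2/3 - 37*ν/9 - 1/3.
Order-3 pole: residue = g''(a)/2; g''(-1/4) = 34/3, so the residue is 17/3.

Radius of convergence at 0: 1/4.
At -1/4: a pole of order 3; residue 17/3.


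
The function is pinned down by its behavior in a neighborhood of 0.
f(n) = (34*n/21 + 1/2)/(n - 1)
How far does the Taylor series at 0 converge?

Denominator factor (n - 1): pole of order 1 at 1, modulus 1.
The radius of convergence is the smallest modulus among the singular points: 1.

The radius of convergence is 1.


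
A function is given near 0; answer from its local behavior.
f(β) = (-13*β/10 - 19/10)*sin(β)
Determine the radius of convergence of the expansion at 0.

The radius of convergence is infinite.

The factor sin(β) is entire and contributes no finite singular point.
The polynomial part has no poles.
No finite singular points: the Taylor series at 0 converges everywhere.


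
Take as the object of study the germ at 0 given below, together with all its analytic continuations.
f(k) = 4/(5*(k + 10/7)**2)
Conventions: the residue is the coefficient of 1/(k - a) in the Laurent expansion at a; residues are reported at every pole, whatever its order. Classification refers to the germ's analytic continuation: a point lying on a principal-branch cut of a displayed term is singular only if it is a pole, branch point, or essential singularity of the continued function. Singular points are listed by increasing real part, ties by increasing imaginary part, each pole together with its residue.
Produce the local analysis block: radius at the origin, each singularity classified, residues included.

Denominator factor (k + 10/7)^2: pole of order 2 at -10/7, modulus 10/7.
The radius of convergence is the smallest modulus among the singular points: 10/7.
At the order-2 pole -10/7 set g(k) = (k - (-10/7))^2*f(k) = 4/5.
Order-2 pole: residue = g'(a); g'(-10/7) = 0, so the residue is 0.

Radius of convergence at 0: 10/7.
At -10/7: a pole of order 2; residue 0.
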